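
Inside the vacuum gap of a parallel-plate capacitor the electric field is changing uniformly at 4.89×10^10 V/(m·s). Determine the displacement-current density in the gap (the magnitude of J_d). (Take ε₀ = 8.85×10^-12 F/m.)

0.433 A/m²

J_d = ε₀ ∂E/∂t, so J_d = 0.433 A/m².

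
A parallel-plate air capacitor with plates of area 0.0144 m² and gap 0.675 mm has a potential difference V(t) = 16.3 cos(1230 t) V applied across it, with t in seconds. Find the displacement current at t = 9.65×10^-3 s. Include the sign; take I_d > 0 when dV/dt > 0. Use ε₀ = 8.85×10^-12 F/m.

dE/dt = (V₀ω/d)·−sin(ωt) with ωt = 11.8695 rad: (16.3)(1230)(0.6418)/(6.75×10^-4) = 1.906×10^7 V/(m·s).
I_d = ε₀ A dE/dt = (8.85×10^-12)(0.0144)(1.906×10^7) = 2.43×10^-6 A.

2.43×10^-6 A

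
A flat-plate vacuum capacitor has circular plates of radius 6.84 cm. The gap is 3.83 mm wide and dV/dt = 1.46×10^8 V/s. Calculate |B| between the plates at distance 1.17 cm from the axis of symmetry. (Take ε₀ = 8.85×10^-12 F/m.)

2.48×10^-9 T

With E = V/d, dE/dt = 3.812×10^10 V/(m·s) and πR² = 0.01470 m², giving I_d = ε₀ πR² dE/dt = 4.959×10^-3 A.
For r < R the Ampère–Maxwell law gives B(2πr) = μ₀ I_d (r²/R²), so B = μ₀ I_d r/(2πR²) = (4π×10^-7)(4.959×10^-3)(0.0117)/(2π·0.0684²) = 2.48×10^-9 T.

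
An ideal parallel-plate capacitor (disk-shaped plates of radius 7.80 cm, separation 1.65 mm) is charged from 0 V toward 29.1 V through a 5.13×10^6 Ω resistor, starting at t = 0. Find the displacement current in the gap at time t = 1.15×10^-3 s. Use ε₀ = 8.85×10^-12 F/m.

6.37×10^-7 A

With C = ε₀A/d = (8.85×10^-12)(0.01911)/(1.65×10^-3) = 1.025×10^-10 F, the time constant is τ = RC = 5.258×10^-4 s, so t/τ = 2.187 and e^(−t/τ) = 0.1123.
I_d = I_cond = (V₀/R) e^(−t/τ) = (5.673×10^-6)(0.1123) = 6.37×10^-7 A.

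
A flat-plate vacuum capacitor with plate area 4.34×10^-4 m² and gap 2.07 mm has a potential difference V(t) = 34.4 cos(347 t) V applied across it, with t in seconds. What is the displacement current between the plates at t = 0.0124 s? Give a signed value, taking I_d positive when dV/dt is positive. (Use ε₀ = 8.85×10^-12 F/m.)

2.03×10^-8 A

C = ε₀A/d = (8.85×10^-12)(4.34×10^-4)/(2.07×10^-3) = 1.856×10^-12 F. dV/dt = V₀ω·−sin(ωt); at ωt = 4.3028 rad this factor is 0.9173.
I_d = C dV/dt = (1.856×10^-12)(34.4)(347)(0.9173) = 2.03×10^-8 A.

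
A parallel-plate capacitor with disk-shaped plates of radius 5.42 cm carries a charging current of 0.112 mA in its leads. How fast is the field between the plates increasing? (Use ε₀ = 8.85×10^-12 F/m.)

1.37×10^9 V/(m·s)

The displacement current between the plates equals the conduction current, I_d = 0.112 mA.
Then dE/dt = I_d/(ε₀A) = 1.37×10^9 V/(m·s).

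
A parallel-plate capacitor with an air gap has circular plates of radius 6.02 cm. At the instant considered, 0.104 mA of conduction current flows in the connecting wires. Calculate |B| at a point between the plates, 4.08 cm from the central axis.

No conduction current crosses the gap, so I_d there equals the 1.04×10^-4 A in the leads.
For r < R the Ampère–Maxwell law gives B(2πr) = μ₀ I_d (r²/R²), so B = μ₀ I_d r/(2πR²) = (4π×10^-7)(1.04×10^-4)(0.0408)/(2π·0.0602²) = 2.34×10^-10 T.

2.34×10^-10 T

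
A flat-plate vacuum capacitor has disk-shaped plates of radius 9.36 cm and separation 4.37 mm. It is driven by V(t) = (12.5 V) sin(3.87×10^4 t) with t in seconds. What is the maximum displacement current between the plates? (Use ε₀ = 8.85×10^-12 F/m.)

The displacement current equals the conduction current C dV/dt, which peaks at C V₀ ω.
With C = ε₀A/d = (8.85×10^-12)(0.02752)/(4.37×10^-3) = 5.573×10^-11 F and ω = 3.87×10^4 rad/s, I_d,max = (5.573×10^-11)(12.5)(3.87×10^4) = 2.70×10^-5 A.

2.70×10^-5 A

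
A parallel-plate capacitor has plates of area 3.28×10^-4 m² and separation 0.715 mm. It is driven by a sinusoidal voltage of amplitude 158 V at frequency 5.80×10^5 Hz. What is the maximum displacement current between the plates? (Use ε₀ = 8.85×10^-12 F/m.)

C = ε₀A/d = (8.85×10^-12)(3.28×10^-4)/(7.15×10^-4) = 4.060×10^-12 F; ω = 2πf = 3.644×10^6 rad/s.
I_d = C dV/dt, so |I_d|_max = C V₀ ω = (4.060×10^-12)(158)(3.644×10^6) = 2.34×10^-3 A.

2.34×10^-3 A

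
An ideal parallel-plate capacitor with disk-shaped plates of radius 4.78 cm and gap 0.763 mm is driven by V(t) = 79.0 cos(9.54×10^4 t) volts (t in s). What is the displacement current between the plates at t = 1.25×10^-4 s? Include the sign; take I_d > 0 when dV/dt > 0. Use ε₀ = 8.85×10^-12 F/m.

C = ε₀A/d = (8.85×10^-12)(7.178×10^-3)/(7.63×10^-4) = 8.326×10^-11 F. dV/dt = V₀ω·−sin(ωt); at ωt = 11.925 rad this factor is 0.5983.
I_d = C dV/dt = (8.326×10^-11)(79.0)(9.54×10^4)(0.5983) = 3.75×10^-4 A.

3.75×10^-4 A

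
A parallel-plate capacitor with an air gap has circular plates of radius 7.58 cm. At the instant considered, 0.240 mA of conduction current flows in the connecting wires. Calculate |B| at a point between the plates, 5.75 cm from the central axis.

No conduction current crosses the gap, so I_d there equals the 2.40×10^-4 A in the leads.
For r < R the Ampère–Maxwell law gives B(2πr) = μ₀ I_d (r²/R²), so B = μ₀ I_d r/(2πR²) = (4π×10^-7)(2.40×10^-4)(0.0575)/(2π·0.0758²) = 4.80×10^-10 T.

4.80×10^-10 T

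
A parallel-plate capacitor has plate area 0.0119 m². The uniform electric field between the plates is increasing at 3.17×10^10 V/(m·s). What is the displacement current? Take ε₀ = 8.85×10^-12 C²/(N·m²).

The displacement current is ε₀ times dΦ_E/dt = ε₀ A dE/dt = (8.85×10^-12)(0.0119)(3.17×10^10) = 3.34×10^-3 A.

3.34×10^-3 A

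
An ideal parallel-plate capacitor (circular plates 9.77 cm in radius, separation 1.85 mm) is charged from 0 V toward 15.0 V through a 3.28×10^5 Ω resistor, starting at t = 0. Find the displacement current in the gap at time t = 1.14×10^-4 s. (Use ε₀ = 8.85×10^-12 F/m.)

With C = ε₀A/d = (8.85×10^-12)(0.02999)/(1.85×10^-3) = 1.435×10^-10 F, the time constant is τ = RC = 4.707×10^-5 s, so t/τ = 2.422 and e^(−t/τ) = 0.08874.
I_d = I_cond = (V₀/R) e^(−t/τ) = (4.573×10^-5)(0.08874) = 4.06×10^-6 A.

4.06×10^-6 A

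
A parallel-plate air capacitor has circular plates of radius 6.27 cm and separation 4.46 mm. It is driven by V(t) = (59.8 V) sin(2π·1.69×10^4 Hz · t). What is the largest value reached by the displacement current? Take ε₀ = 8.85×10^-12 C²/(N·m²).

1.56×10^-4 A

C = ε₀A/d = (8.85×10^-12)(0.01235)/(4.46×10^-3) = 2.451×10^-11 F; ω = 2πf = 1.062×10^5 rad/s.
I_d = C dV/dt, so |I_d|_max = C V₀ ω = (2.451×10^-11)(59.8)(1.062×10^5) = 1.56×10^-4 A.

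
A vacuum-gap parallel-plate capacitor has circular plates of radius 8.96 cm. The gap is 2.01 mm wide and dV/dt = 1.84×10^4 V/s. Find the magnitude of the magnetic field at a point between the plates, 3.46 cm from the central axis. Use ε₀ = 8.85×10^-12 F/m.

1.76×10^-12 T

dE/dt = (dV/dt)/d = 9.154×10^6 V/(m·s); I_d = ε₀(πR²)(dE/dt) = (8.85×10^-12)(0.02522)(9.154×10^6) = 2.043×10^-6 A.
An Ampèrian loop of radius r encloses a fraction (r/R)² of I_d. Then B·2πr = μ₀ I_d (r/R)², giving B = μ₀ I_d r/(2πR²) = 1.76×10^-12 T.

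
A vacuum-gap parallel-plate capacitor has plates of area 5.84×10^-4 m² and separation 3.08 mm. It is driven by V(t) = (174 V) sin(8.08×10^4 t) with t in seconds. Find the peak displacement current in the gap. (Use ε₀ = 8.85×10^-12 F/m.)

C = ε₀A/d = (8.85×10^-12)(5.84×10^-4)/(3.08×10^-3) = 1.678×10^-12 F; ω = 8.08×10^4 rad/s.
I_d = C dV/dt, so |I_d|_max = C V₀ ω = (1.678×10^-12)(174)(8.08×10^4) = 2.36×10^-5 A.

2.36×10^-5 A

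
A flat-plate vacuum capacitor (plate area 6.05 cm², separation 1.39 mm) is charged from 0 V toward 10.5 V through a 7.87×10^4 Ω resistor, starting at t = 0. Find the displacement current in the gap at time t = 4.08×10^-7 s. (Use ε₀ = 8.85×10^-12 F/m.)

With C = ε₀A/d = (8.85×10^-12)(6.05×10^-4)/(1.39×10^-3) = 3.852×10^-12 F, the time constant is τ = RC = 3.032×10^-7 s, so t/τ = 1.346 and e^(−t/τ) = 0.2603.
I_d = I_cond = (V₀/R) e^(−t/τ) = (1.334×10^-4)(0.2603) = 3.47×10^-5 A.

3.47×10^-5 A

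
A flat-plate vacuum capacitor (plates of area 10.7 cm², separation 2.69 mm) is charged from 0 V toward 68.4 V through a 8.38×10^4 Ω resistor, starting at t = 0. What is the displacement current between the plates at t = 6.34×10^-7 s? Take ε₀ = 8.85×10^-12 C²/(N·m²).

9.52×10^-5 A

C = ε₀A/d = (8.85×10^-12)(1.07×10^-3)/(2.69×10^-3) = 3.520×10^-12 F and τ = RC = 2.950×10^-7 s. I_d in the gap equals the RC charging current.
I_d(t) = (V₀/R) e^(−t/τ) = 8.162×10^-4 · e^(−2.149) = 9.52×10^-5 A.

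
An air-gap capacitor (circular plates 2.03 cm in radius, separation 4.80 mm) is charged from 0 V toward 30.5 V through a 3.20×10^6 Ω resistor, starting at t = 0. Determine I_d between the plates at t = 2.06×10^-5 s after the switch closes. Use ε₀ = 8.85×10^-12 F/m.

6.43×10^-7 A

C = ε₀A/d = (8.85×10^-12)(1.295×10^-3)/(4.80×10^-3) = 2.388×10^-12 F and τ = RC = 7.642×10^-6 s. I_d in the gap equals the RC charging current.
I_d(t) = (V₀/R) e^(−t/τ) = 9.531×10^-6 · e^(−2.696) = 6.43×10^-7 A.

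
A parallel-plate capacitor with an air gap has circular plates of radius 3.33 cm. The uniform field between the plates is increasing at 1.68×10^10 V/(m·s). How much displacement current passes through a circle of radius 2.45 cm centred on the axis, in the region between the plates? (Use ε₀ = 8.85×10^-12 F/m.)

2.80×10^-4 A

I_d = ε₀ dΦ_E/dt = ε₀ πR² (dE/dt) = (8.85×10^-12)(3.484×10^-3)(1.68×10^10) = 5.180×10^-4 A through the full plate area.
The field is uniform, so I_d,enc = I_d (r/R)² = (5.180×10^-4)(2.45/3.33)² = 2.80×10^-4 A.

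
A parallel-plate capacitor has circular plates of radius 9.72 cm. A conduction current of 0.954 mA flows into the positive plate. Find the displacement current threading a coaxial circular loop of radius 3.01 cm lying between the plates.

No conduction current crosses the gap, so I_d there equals the 9.54×10^-4 A in the leads.
Through an area πr² the displacement current is I_d·(πr²/πR²) = I_d (r/R)² = 9.15×10^-5 A.

9.15×10^-5 A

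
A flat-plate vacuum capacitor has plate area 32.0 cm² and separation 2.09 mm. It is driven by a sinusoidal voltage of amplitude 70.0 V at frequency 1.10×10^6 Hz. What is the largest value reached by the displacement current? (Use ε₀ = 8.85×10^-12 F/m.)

6.56×10^-3 A

C = ε₀A/d = (8.85×10^-12)(3.20×10^-3)/(2.09×10^-3) = 1.355×10^-11 F; ω = 2πf = 6.912×10^6 rad/s.
I_d = C dV/dt, so |I_d|_max = C V₀ ω = (1.355×10^-11)(70.0)(6.912×10^6) = 6.56×10^-3 A.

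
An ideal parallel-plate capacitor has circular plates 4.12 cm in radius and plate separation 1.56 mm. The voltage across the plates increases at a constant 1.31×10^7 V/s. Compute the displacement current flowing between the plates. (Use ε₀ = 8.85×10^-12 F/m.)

The displacement current equals the charging current C dV/dt. With C = ε₀A/d = (8.85×10^-12)(5.333×10^-3)/(1.56×10^-3) = 3.025×10^-11 F, I_d = (3.025×10^-11)(1.31×10^7) = 3.96×10^-4 A.

3.96×10^-4 A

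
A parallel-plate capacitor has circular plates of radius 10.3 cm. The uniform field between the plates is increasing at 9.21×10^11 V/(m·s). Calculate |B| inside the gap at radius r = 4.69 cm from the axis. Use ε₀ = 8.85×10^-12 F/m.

2.40×10^-7 T

Total displacement current: I_d = ε₀(πR²)(dE/dt) = (8.85×10^-12)(0.03333)(9.21×10^11) = 0.2717 A.
For r < R the Ampère–Maxwell law gives B(2πr) = μ₀ I_d (r²/R²), so B = μ₀ I_d r/(2πR²) = (4π×10^-7)(0.2717)(0.0469)/(2π·0.103²) = 2.40×10^-7 T.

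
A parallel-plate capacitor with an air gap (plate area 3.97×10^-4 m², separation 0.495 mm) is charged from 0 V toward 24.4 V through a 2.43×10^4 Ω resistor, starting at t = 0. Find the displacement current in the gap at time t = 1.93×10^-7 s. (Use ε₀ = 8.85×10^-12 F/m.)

With C = ε₀A/d = (8.85×10^-12)(3.97×10^-4)/(4.95×10^-4) = 7.098×10^-12 F, the time constant is τ = RC = 1.725×10^-7 s, so t/τ = 1.119 and e^(−t/τ) = 0.3266.
I_d = I_cond = (V₀/R) e^(−t/τ) = (1.004×10^-3)(0.3266) = 3.28×10^-4 A.

3.28×10^-4 A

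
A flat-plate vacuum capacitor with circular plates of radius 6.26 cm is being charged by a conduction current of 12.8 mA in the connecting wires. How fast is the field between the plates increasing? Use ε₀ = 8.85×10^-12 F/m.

The displacement current between the plates equals the conduction current, I_d = 12.8 mA.
Inverting I_d = ε₀ A dE/dt gives dE/dt = 0.0128 / (8.85×10^-12 · 0.01231) = 1.17×10^11 V/(m·s).

1.17×10^11 V/(m·s)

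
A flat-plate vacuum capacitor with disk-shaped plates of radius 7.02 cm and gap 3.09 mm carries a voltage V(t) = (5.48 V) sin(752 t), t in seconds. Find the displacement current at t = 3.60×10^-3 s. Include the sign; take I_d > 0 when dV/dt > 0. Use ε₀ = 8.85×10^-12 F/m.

-1.66×10^-7 A

dE/dt = (V₀ω/d)·cos(ωt) with ωt = 2.7072 rad: (5.48)(752)(-0.9071)/(3.09×10^-3) = -1.210×10^6 V/(m·s).
I_d = ε₀ A dE/dt = (8.85×10^-12)(0.01548)(-1.210×10^6) = -1.66×10^-7 A.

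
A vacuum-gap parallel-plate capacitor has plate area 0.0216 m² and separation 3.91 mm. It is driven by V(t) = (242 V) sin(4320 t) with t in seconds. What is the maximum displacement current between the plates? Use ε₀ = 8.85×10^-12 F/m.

The displacement current equals the conduction current C dV/dt, which peaks at C V₀ ω.
With C = ε₀A/d = (8.85×10^-12)(0.0216)/(3.91×10^-3) = 4.889×10^-11 F and ω = 4320 rad/s, I_d,max = (4.889×10^-11)(242)(4320) = 5.11×10^-5 A.

5.11×10^-5 A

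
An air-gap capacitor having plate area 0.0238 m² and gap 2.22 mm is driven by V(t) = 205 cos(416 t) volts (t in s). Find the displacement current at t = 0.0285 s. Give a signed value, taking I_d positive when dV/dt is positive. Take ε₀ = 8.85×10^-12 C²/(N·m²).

dV/dt = (205)(416)·−sin(11.856) = 5.561×10^4 V/s.
I_d = C dV/dt with C = ε₀A/d = (8.85×10^-12)(0.0238)/(2.22×10^-3) = 9.488×10^-11 F, so I_d = (9.488×10^-11)(5.561×10^4) = 5.28×10^-6 A.

5.28×10^-6 A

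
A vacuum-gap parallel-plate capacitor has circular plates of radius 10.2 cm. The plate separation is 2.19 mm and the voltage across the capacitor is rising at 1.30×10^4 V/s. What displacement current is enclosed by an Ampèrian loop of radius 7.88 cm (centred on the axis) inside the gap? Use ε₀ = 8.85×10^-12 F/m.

With E = V/d, dE/dt = 5.936×10^6 V/(m·s) and πR² = 0.03269 m², giving I_d = ε₀ πR² dE/dt = 1.717×10^-6 A.
Through an area πr² the displacement current is I_d·(πr²/πR²) = I_d (r/R)² = 1.02×10^-6 A.

1.02×10^-6 A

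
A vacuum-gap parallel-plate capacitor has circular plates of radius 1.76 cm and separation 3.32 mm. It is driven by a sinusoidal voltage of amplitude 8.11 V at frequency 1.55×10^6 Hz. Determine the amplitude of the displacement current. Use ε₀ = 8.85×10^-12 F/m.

2.05×10^-4 A

(dE/dt)_max = V₀ω/d = 2.379×10^10 V/(m·s); ω = 2πf = 9.739×10^6 rad/s.
I_d,max = ε₀ A (dE/dt)_max = (8.85×10^-12)(9.731×10^-4)(2.379×10^10) = 2.05×10^-4 A.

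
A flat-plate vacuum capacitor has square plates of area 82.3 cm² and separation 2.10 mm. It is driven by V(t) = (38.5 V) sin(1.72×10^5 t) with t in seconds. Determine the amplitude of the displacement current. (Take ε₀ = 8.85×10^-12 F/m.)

2.30×10^-4 A

The displacement current equals the conduction current C dV/dt, which peaks at C V₀ ω.
With C = ε₀A/d = (8.85×10^-12)(8.23×10^-3)/(2.10×10^-3) = 3.468×10^-11 F and ω = 1.72×10^5 rad/s, I_d,max = (3.468×10^-11)(38.5)(1.72×10^5) = 2.30×10^-4 A.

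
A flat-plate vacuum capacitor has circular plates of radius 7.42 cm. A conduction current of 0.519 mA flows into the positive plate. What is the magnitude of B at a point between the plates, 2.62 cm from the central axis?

Between the plates the displacement current equals the wire current: I_d = 0.519 mA = 5.19×10^-4 A.
An Ampèrian loop of radius r encloses a fraction (r/R)² of I_d. Then B·2πr = μ₀ I_d (r/R)², giving B = μ₀ I_d r/(2πR²) = 4.94×10^-10 T.

4.94×10^-10 T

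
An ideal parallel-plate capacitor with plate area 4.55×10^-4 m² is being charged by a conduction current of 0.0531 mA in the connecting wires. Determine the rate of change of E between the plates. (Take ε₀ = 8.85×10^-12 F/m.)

The displacement current between the plates equals the conduction current, I_d = 0.0531 mA.
Since I_d = ε₀ A dE/dt, dE/dt = I_d/(ε₀A) = (5.31×10^-5)/((8.85×10^-12)(4.55×10^-4)) = 1.32×10^10 V/(m·s).

1.32×10^10 V/(m·s)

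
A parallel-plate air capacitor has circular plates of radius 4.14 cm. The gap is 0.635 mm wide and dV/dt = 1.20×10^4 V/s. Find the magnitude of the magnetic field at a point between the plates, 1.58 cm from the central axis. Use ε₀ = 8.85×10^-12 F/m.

1.66×10^-12 T

I_d = C dV/dt with C = ε₀πR²/d = 7.505×10^-11 F, so I_d = (7.505×10^-11)(1.20×10^4) = 9.006×10^-7 A.
An Ampèrian loop of radius r encloses a fraction (r/R)² of I_d. Then B·2πr = μ₀ I_d (r/R)², giving B = μ₀ I_d r/(2πR²) = 1.66×10^-12 T.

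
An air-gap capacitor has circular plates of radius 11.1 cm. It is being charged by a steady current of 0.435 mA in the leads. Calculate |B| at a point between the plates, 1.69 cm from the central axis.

1.19×10^-10 T

Between the plates the displacement current equals the wire current: I_d = 0.435 mA = 4.35×10^-4 A.
An Ampèrian loop of radius r encloses a fraction (r/R)² of I_d. Then B·2πr = μ₀ I_d (r/R)², giving B = μ₀ I_d r/(2πR²) = 1.19×10^-10 T.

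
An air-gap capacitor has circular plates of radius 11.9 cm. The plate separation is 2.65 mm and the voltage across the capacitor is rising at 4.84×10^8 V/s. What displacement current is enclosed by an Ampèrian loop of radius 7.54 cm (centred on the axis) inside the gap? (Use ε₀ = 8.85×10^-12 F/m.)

With E = V/d, dE/dt = 1.826×10^11 V/(m·s) and πR² = 0.04449 m², giving I_d = ε₀ πR² dE/dt = 0.07190 A.
The field is uniform, so I_d,enc = I_d (r/R)² = (0.07190)(7.54/11.9)² = 0.0289 A.

0.0289 A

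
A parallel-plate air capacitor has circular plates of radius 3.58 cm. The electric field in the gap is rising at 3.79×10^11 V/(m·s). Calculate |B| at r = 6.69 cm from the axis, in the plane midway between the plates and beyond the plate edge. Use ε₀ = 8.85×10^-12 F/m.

4.04×10^-8 T

Through the whole plate area (πR² = 4.026×10^-3 m²), I_d = ε₀ πR² dE/dt = 0.01350 A.
With r > R the enclosed displacement current is the full I_d; B = μ₀ I_d / (2πr) = 4.04×10^-8 T.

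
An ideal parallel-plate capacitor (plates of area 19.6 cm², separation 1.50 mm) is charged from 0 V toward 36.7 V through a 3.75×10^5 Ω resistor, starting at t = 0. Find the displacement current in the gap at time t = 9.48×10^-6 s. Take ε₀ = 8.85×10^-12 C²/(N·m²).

With C = ε₀A/d = (8.85×10^-12)(1.96×10^-3)/(1.50×10^-3) = 1.156×10^-11 F, the time constant is τ = RC = 4.335×10^-6 s, so t/τ = 2.187 and e^(−t/τ) = 0.1123.
I_d = I_cond = (V₀/R) e^(−t/τ) = (9.787×10^-5)(0.1123) = 1.10×10^-5 A.

1.10×10^-5 A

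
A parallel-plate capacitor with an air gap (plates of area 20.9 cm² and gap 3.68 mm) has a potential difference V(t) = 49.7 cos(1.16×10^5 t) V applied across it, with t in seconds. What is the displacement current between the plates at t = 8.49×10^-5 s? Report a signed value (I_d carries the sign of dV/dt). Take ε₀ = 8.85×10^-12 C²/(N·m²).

C = ε₀A/d = (8.85×10^-12)(2.09×10^-3)/(3.68×10^-3) = 5.026×10^-12 F. dV/dt = V₀ω·−sin(ωt); at ωt = 9.8484 rad this factor is 0.4111.
I_d = C dV/dt = (5.026×10^-12)(49.7)(1.16×10^5)(0.4111) = 1.19×10^-5 A.

1.19×10^-5 A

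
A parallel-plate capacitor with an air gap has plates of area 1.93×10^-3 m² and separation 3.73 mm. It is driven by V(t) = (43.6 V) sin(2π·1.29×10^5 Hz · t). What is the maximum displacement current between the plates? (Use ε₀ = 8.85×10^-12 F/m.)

1.62×10^-4 A

The displacement current equals the conduction current C dV/dt, which peaks at C V₀ ω.
With C = ε₀A/d = (8.85×10^-12)(1.93×10^-3)/(3.73×10^-3) = 4.579×10^-12 F and ω = 2πf = 8.105×10^5 rad/s, I_d,max = (4.579×10^-12)(43.6)(8.105×10^5) = 1.62×10^-4 A.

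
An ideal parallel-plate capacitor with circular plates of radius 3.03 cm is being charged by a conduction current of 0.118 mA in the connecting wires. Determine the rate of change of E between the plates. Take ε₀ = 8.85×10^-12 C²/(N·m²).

4.62×10^9 V/(m·s)

By continuity, I_d in the gap equals the 0.118 mA flowing in the wire.
Since I_d = ε₀ A dE/dt, dE/dt = I_d/(ε₀A) = (1.18×10^-4)/((8.85×10^-12)(2.884×10^-3)) = 4.62×10^9 V/(m·s).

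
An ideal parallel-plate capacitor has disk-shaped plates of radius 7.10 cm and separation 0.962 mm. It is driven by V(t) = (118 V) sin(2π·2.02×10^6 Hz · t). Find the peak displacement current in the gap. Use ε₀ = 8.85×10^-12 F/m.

0.218 A

The displacement current equals the conduction current C dV/dt, which peaks at C V₀ ω.
With C = ε₀A/d = (8.85×10^-12)(0.01584)/(9.62×10^-4) = 1.457×10^-10 F and ω = 2πf = 1.269×10^7 rad/s, I_d,max = (1.457×10^-10)(118)(1.269×10^7) = 0.218 A.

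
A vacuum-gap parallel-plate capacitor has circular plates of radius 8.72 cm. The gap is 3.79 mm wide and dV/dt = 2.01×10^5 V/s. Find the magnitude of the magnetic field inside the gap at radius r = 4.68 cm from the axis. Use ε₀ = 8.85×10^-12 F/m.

I_d = C dV/dt with C = ε₀πR²/d = 5.579×10^-11 F, so I_d = (5.579×10^-11)(2.01×10^5) = 1.121×10^-5 A.
For r < R the Ampère–Maxwell law gives B(2πr) = μ₀ I_d (r²/R²), so B = μ₀ I_d r/(2πR²) = (4π×10^-7)(1.121×10^-5)(0.0468)/(2π·0.0872²) = 1.38×10^-11 T.

1.38×10^-11 T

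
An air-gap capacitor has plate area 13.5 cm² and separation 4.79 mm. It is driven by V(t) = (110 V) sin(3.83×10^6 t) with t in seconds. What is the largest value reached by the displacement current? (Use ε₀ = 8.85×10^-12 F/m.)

1.05×10^-3 A

The displacement current equals the conduction current C dV/dt, which peaks at C V₀ ω.
With C = ε₀A/d = (8.85×10^-12)(1.35×10^-3)/(4.79×10^-3) = 2.494×10^-12 F and ω = 3.83×10^6 rad/s, I_d,max = (2.494×10^-12)(110)(3.83×10^6) = 1.05×10^-3 A.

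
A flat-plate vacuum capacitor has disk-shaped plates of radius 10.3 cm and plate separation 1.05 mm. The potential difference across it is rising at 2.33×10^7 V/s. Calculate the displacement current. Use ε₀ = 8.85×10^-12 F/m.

E = V/d so dE/dt = (dV/dt)/d = 2.219×10^10 V/(m·s), and I_d = ε₀ A dE/dt = (8.85×10^-12)(0.03333)(2.219×10^10) = 6.55×10^-3 A.

6.55×10^-3 A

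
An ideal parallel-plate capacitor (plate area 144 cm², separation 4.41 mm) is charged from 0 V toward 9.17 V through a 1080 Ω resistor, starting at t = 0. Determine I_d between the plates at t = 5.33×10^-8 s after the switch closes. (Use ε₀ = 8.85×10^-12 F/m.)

With C = ε₀A/d = (8.85×10^-12)(0.0144)/(4.41×10^-3) = 2.890×10^-11 F, the time constant is τ = RC = 3.121×10^-8 s, so t/τ = 1.708 and e^(−t/τ) = 0.1812.
I_d = I_cond = (V₀/R) e^(−t/τ) = (8.491×10^-3)(0.1812) = 1.54×10^-3 A.

1.54×10^-3 A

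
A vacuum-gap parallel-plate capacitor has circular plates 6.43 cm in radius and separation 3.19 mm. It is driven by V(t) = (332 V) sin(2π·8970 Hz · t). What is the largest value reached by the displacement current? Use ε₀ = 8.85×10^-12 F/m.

C = ε₀A/d = (8.85×10^-12)(0.01299)/(3.19×10^-3) = 3.604×10^-11 F; ω = 2πf = 5.636×10^4 rad/s.
I_d = C dV/dt, so |I_d|_max = C V₀ ω = (3.604×10^-11)(332)(5.636×10^4) = 6.74×10^-4 A.

6.74×10^-4 A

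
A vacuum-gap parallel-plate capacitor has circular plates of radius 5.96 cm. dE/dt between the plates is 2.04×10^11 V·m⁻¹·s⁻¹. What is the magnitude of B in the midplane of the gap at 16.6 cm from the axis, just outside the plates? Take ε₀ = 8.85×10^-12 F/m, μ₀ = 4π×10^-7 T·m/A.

2.43×10^-8 T

I_d = ε₀ dΦ_E/dt = ε₀ πR² (dE/dt) = (8.85×10^-12)(0.01116)(2.04×10^11) = 0.02015 A through the full plate area.
For r ≥ R the full I_d is enclosed: B = μ₀ I_d/(2πr) = (4π×10^-7)(0.02015)/(2π·0.166) = 2.43×10^-8 T.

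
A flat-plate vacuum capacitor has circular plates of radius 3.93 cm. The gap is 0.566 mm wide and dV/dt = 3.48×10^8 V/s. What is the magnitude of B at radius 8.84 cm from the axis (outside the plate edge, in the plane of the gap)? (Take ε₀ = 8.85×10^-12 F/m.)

5.97×10^-8 T

dE/dt = (dV/dt)/d = 6.148×10^11 V/(m·s); I_d = ε₀(πR²)(dE/dt) = (8.85×10^-12)(4.852×10^-3)(6.148×10^11) = 0.02640 A.
Outside the plates the loop encloses all of I_d, so B·2πr = μ₀ I_d and B = 5.97×10^-8 T.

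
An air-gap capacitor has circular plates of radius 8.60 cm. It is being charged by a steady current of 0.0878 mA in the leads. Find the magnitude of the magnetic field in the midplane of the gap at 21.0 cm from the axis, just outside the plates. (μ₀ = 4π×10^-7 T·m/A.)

Between the plates the displacement current equals the wire current: I_d = 0.0878 mA = 8.78×10^-5 A.
With r > R the enclosed displacement current is the full I_d; B = μ₀ I_d / (2πr) = 8.36×10^-11 T.

8.36×10^-11 T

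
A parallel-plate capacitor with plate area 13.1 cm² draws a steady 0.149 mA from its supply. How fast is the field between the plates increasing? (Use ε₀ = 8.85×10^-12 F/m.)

1.29×10^10 V/(m·s)

Charge continuity gives I_d = I = 1.49×10^-4 A between the plates.
Inverting I_d = ε₀ A dE/dt gives dE/dt = 1.49×10^-4 / (8.85×10^-12 · 1.31×10^-3) = 1.29×10^10 V/(m·s).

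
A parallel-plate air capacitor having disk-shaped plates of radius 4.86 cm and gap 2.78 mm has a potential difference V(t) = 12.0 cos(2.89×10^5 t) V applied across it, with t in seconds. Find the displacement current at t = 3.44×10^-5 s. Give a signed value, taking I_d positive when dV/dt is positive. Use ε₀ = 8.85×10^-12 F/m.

dV/dt = (12.0)(2.89×10^5)·−sin(9.9416) = 1.714×10^6 V/s.
I_d = C dV/dt with C = ε₀A/d = (8.85×10^-12)(7.420×10^-3)/(2.78×10^-3) = 2.362×10^-11 F, so I_d = (2.362×10^-11)(1.714×10^6) = 4.05×10^-5 A.

4.05×10^-5 A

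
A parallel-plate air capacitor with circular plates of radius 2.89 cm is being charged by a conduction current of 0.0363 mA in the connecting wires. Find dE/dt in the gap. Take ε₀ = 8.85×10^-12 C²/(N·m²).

1.56×10^9 V/(m·s)

Charge continuity gives I_d = I = 3.63×10^-5 A between the plates.
Then dE/dt = I_d/(ε₀A) = 1.56×10^9 V/(m·s).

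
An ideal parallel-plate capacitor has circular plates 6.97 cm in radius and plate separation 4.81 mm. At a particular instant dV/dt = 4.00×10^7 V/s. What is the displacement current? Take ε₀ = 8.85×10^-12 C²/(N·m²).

C = ε₀A/d = (8.85×10^-12)(0.01526)/(4.81×10^-3) = 2.808×10^-11 F.
I_d = C dV/dt = (2.808×10^-11)(4.00×10^7) = 1.12×10^-3 A.

1.12×10^-3 A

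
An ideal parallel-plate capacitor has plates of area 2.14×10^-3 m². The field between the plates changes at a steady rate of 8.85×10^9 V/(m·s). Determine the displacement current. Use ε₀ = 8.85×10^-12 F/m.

I_d = ε₀ A (dE/dt) = (8.85×10^-12)(2.14×10^-3 m²)(8.85×10^9) = 1.68×10^-4 A.

1.68×10^-4 A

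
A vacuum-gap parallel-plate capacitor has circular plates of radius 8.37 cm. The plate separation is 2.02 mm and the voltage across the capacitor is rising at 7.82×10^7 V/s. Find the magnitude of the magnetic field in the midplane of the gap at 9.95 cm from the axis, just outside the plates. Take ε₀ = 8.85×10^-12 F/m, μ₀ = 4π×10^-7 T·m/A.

1.52×10^-8 T

With E = V/d, dE/dt = 3.871×10^10 V/(m·s) and πR² = 0.02201 m², giving I_d = ε₀ πR² dE/dt = 7.540×10^-3 A.
For r ≥ R the full I_d is enclosed: B = μ₀ I_d/(2πr) = (4π×10^-7)(7.540×10^-3)/(2π·0.0995) = 1.52×10^-8 T.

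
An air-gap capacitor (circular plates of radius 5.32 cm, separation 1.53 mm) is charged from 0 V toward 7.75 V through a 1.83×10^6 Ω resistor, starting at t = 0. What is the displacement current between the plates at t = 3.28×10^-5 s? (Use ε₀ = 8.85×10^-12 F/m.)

C = ε₀A/d = (8.85×10^-12)(8.891×10^-3)/(1.53×10^-3) = 5.143×10^-11 F, so τ = RC = 9.412×10^-5 s.
The conduction current is I(t) = (V₀/R) e^(−t/τ), and the displacement current between the plates equals it.
t/τ = 0.3485; I_d = (7.75/1.83×10^6) · e^(−0.3485) = (4.235×10^-6)(0.7057) = 2.99×10^-6 A.

2.99×10^-6 A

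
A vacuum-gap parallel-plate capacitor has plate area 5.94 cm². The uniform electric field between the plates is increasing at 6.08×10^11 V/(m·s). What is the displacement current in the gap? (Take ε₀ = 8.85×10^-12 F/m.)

With a uniform field, Φ_E = EA, so I_d = ε₀ A dE/dt = 3.20×10^-3 A.

3.20×10^-3 A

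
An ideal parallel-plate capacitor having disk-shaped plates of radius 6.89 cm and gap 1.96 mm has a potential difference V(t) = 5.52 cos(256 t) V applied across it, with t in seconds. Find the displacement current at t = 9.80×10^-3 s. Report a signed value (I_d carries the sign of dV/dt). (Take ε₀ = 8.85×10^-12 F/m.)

-5.63×10^-8 A

C = ε₀A/d = (8.85×10^-12)(0.01491)/(1.96×10^-3) = 6.732×10^-11 F. dV/dt = V₀ω·−sin(ωt); at ωt = 2.5088 rad this factor is -0.5914.
I_d = C dV/dt = (6.732×10^-11)(5.52)(256)(-0.5914) = -5.63×10^-8 A.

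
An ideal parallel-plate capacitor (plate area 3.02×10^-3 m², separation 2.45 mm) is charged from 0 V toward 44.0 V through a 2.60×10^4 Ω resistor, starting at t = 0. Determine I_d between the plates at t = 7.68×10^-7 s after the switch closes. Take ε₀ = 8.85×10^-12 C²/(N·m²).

1.13×10^-4 A

C = ε₀A/d = (8.85×10^-12)(3.02×10^-3)/(2.45×10^-3) = 1.091×10^-11 F and τ = RC = 2.837×10^-7 s. I_d in the gap equals the RC charging current.
I_d(t) = (V₀/R) e^(−t/τ) = 1.692×10^-3 · e^(−2.707) = 1.13×10^-4 A.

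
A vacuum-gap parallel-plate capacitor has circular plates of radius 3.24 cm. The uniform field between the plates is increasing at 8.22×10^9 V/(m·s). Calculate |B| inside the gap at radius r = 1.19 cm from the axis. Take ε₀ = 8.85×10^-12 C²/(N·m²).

5.44×10^-10 T

Total displacement current: I_d = ε₀(πR²)(dE/dt) = (8.85×10^-12)(3.298×10^-3)(8.22×10^9) = 2.399×10^-4 A.
An Ampèrian loop of radius r encloses a fraction (r/R)² of I_d. Then B·2πr = μ₀ I_d (r/R)², giving B = μ₀ I_d r/(2πR²) = 5.44×10^-10 T.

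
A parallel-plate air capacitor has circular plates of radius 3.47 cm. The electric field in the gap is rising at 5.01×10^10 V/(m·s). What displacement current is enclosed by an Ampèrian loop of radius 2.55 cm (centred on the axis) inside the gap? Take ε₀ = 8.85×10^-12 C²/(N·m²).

Through the whole plate area (πR² = 3.783×10^-3 m²), I_d = ε₀ πR² dE/dt = 1.677×10^-3 A.
Through an area πr² the displacement current is I_d·(πr²/πR²) = I_d (r/R)² = 9.06×10^-4 A.

9.06×10^-4 A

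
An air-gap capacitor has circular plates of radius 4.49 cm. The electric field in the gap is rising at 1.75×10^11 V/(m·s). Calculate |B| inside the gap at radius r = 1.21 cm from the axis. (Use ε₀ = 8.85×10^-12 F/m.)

1.18×10^-8 T

Total displacement current: I_d = ε₀(πR²)(dE/dt) = (8.85×10^-12)(6.333×10^-3)(1.75×10^11) = 9.808×10^-3 A.
An Ampèrian loop of radius r encloses a fraction (r/R)² of I_d. Then B·2πr = μ₀ I_d (r/R)², giving B = μ₀ I_d r/(2πR²) = 1.18×10^-8 T.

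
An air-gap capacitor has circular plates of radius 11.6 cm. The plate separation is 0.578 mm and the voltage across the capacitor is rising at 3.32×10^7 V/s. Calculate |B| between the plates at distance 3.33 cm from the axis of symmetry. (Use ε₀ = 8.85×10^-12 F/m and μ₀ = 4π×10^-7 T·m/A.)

1.06×10^-8 T

With E = V/d, dE/dt = 5.744×10^10 V/(m·s) and πR² = 0.04227 m², giving I_d = ε₀ πR² dE/dt = 0.02149 A.
An Ampèrian loop of radius r encloses a fraction (r/R)² of I_d. Then B·2πr = μ₀ I_d (r/R)², giving B = μ₀ I_d r/(2πR²) = 1.06×10^-8 T.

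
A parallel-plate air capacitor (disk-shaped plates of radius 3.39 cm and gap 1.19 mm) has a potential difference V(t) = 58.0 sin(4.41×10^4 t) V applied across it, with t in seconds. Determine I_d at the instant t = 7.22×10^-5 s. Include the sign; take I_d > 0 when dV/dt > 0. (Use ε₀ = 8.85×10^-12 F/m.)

C = ε₀A/d = (8.85×10^-12)(3.610×10^-3)/(1.19×10^-3) = 2.685×10^-11 F. dV/dt = V₀ω·cos(ωt); at ωt = 3.18402 rad this factor is -0.9991.
I_d = C dV/dt = (2.685×10^-11)(58.0)(4.41×10^4)(-0.9991) = -6.86×10^-5 A.

-6.86×10^-5 A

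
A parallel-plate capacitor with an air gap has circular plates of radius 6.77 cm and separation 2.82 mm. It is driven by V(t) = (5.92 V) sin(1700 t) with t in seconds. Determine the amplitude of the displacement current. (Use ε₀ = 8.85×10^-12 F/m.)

4.55×10^-7 A

The displacement current equals the conduction current C dV/dt, which peaks at C V₀ ω.
With C = ε₀A/d = (8.85×10^-12)(0.01440)/(2.82×10^-3) = 4.519×10^-11 F and ω = 1700 rad/s, I_d,max = (4.519×10^-11)(5.92)(1700) = 4.55×10^-7 A.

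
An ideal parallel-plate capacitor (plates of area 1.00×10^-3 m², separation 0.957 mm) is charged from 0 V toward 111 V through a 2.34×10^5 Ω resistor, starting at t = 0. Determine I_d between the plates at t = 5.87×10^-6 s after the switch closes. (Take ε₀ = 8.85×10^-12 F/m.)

C = ε₀A/d = (8.85×10^-12)(1.00×10^-3)/(9.57×10^-4) = 9.248×10^-12 F, so τ = RC = 2.164×10^-6 s.
The conduction current is I(t) = (V₀/R) e^(−t/τ), and the displacement current between the plates equals it.
t/τ = 2.713; I_d = (111/2.34×10^5) · e^(−2.713) = (4.744×10^-4)(0.06634) = 3.15×10^-5 A.

3.15×10^-5 A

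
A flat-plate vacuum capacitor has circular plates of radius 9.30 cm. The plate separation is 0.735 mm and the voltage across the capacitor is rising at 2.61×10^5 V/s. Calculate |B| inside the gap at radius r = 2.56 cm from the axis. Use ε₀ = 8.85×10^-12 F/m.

5.05×10^-11 T

With E = V/d, dE/dt = 3.551×10^8 V/(m·s) and πR² = 0.02717 m², giving I_d = ε₀ πR² dE/dt = 8.539×10^-5 A.
An Ampèrian loop of radius r encloses a fraction (r/R)² of I_d. Then B·2πr = μ₀ I_d (r/R)², giving B = μ₀ I_d r/(2πR²) = 5.05×10^-11 T.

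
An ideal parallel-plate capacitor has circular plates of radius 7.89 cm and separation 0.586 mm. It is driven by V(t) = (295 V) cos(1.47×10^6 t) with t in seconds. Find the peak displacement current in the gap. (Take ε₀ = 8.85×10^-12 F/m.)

0.128 A

(dE/dt)_max = V₀ω/d = 7.400×10^11 V/(m·s); ω = 1.47×10^6 rad/s.
I_d,max = ε₀ A (dE/dt)_max = (8.85×10^-12)(0.01956)(7.400×10^11) = 0.128 A.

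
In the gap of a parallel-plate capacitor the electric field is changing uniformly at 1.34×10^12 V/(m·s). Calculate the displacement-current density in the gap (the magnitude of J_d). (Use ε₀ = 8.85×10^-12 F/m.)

J_d = ε₀ ∂E/∂t, so J_d = 11.9 A/m².

11.9 A/m²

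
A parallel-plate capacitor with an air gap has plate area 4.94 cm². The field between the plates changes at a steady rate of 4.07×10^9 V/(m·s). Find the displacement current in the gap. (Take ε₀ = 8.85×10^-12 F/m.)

1.78×10^-5 A

The displacement current is ε₀ times dΦ_E/dt = ε₀ A dE/dt = (8.85×10^-12)(4.94×10^-4)(4.07×10^9) = 1.78×10^-5 A.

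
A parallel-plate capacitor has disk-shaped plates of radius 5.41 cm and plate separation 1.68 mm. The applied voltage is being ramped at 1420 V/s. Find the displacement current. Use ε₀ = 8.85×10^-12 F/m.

6.88×10^-8 A

The displacement current equals the charging current C dV/dt. With C = ε₀A/d = (8.85×10^-12)(9.195×10^-3)/(1.68×10^-3) = 4.844×10^-11 F, I_d = (4.844×10^-11)(1420) = 6.88×10^-8 A.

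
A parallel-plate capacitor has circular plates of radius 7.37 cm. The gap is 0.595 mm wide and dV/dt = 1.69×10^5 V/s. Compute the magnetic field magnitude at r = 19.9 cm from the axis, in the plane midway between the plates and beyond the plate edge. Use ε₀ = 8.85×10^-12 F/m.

4.31×10^-11 T

dE/dt = (dV/dt)/d = 2.840×10^8 V/(m·s); I_d = ε₀(πR²)(dE/dt) = (8.85×10^-12)(0.01706)(2.840×10^8) = 4.288×10^-5 A.
For r ≥ R the full I_d is enclosed: B = μ₀ I_d/(2πr) = (4π×10^-7)(4.288×10^-5)/(2π·0.199) = 4.31×10^-11 T.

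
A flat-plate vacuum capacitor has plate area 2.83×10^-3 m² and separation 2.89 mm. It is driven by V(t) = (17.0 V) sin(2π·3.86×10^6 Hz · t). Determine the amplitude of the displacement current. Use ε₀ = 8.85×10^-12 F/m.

3.57×10^-3 A

C = ε₀A/d = (8.85×10^-12)(2.83×10^-3)/(2.89×10^-3) = 8.666×10^-12 F; ω = 2πf = 2.425×10^7 rad/s.
I_d = C dV/dt, so |I_d|_max = C V₀ ω = (8.666×10^-12)(17.0)(2.425×10^7) = 3.57×10^-3 A.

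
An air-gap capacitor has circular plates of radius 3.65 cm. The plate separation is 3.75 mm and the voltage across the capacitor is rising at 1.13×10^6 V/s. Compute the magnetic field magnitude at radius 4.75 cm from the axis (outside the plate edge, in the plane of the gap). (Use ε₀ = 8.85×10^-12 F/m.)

4.70×10^-11 T

With E = V/d, dE/dt = 3.013×10^8 V/(m·s) and πR² = 4.185×10^-3 m², giving I_d = ε₀ πR² dE/dt = 1.116×10^-5 A.
Outside the plates the loop encloses all of I_d, so B·2πr = μ₀ I_d and B = 4.70×10^-11 T.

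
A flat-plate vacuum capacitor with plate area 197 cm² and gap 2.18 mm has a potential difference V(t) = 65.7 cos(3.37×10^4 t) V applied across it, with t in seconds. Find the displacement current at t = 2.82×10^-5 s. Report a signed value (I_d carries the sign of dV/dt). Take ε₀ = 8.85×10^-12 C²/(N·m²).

dE/dt = (V₀ω/d)·−sin(ωt) with ωt = 0.95034 rad: (65.7)(3.37×10^4)(-0.8136)/(2.18×10^-3) = -8.263×10^8 V/(m·s).
I_d = ε₀ A dE/dt = (8.85×10^-12)(0.0197)(-8.263×10^8) = -1.44×10^-4 A.

-1.44×10^-4 A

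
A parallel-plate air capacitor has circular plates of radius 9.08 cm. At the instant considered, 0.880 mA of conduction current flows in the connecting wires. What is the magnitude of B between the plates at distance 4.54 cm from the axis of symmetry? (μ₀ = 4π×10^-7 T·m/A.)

No conduction current crosses the gap, so I_d there equals the 8.80×10^-4 A in the leads.
For r < R the Ampère–Maxwell law gives B(2πr) = μ₀ I_d (r²/R²), so B = μ₀ I_d r/(2πR²) = (4π×10^-7)(8.80×10^-4)(0.0454)/(2π·0.0908²) = 9.69×10^-10 T.

9.69×10^-10 T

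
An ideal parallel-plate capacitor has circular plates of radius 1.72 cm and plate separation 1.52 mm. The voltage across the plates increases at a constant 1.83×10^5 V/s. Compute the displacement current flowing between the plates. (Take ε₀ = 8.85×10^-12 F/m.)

E = V/d so dE/dt = (dV/dt)/d = 1.204×10^8 V/(m·s), and I_d = ε₀ A dE/dt = (8.85×10^-12)(9.294×10^-4)(1.204×10^8) = 9.90×10^-7 A.

9.90×10^-7 A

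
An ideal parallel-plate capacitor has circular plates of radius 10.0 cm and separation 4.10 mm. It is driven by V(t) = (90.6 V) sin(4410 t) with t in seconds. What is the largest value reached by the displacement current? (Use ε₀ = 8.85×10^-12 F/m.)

2.71×10^-5 A

C = ε₀A/d = (8.85×10^-12)(0.03142)/(4.10×10^-3) = 6.782×10^-11 F; ω = 4410 rad/s.
I_d = C dV/dt, so |I_d|_max = C V₀ ω = (6.782×10^-11)(90.6)(4410) = 2.71×10^-5 A.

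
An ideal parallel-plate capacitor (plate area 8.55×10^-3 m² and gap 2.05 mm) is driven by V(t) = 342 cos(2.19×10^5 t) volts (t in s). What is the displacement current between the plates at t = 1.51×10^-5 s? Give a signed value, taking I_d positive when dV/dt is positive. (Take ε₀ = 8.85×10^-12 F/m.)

C = ε₀A/d = (8.85×10^-12)(8.55×10^-3)/(2.05×10^-3) = 3.691×10^-11 F. dV/dt = V₀ω·−sin(ωt); at ωt = 3.3069 rad this factor is 0.1646.
I_d = C dV/dt = (3.691×10^-11)(342)(2.19×10^5)(0.1646) = 4.55×10^-4 A.

4.55×10^-4 A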